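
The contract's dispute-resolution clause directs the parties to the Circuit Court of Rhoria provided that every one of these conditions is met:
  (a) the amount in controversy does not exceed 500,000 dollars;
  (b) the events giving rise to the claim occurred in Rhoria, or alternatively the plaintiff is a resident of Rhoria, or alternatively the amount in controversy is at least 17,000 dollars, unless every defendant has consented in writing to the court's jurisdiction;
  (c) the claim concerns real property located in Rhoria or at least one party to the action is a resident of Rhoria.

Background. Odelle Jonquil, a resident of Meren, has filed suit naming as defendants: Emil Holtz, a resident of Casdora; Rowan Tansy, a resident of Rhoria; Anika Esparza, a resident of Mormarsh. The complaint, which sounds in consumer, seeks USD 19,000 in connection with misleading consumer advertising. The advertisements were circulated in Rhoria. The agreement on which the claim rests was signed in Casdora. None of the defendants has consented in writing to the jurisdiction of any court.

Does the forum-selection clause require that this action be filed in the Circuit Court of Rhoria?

Yes

The Circuit Court of Rhoria:
  (a) The amount in controversy is $19,000, within the 500,000 dollars ceiling. Met.
  (b) The operative events occurred in Rhoria, so this disjunct is met. Condition met.
  (c) Rowan Tansy resides in Rhoria — that alternative is enough. Met.
  → The clause applies.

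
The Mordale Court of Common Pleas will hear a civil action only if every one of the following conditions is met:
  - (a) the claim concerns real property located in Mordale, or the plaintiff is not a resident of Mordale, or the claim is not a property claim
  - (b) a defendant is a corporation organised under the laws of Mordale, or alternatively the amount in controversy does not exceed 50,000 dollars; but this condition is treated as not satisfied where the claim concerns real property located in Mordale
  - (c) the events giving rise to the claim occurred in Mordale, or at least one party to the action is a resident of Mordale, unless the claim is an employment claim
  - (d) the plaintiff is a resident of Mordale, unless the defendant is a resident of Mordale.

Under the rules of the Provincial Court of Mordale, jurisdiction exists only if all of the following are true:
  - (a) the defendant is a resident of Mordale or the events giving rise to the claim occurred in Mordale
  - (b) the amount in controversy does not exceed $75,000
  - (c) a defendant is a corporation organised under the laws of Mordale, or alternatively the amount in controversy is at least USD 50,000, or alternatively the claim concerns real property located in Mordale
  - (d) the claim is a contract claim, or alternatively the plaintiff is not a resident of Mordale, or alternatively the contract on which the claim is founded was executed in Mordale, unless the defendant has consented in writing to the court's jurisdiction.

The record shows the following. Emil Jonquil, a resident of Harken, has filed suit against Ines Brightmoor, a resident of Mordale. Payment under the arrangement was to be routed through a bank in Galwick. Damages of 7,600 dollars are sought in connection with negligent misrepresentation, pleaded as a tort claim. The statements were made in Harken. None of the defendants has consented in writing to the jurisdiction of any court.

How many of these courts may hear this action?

The Mordale Court of Common Pleas:
  (a) The plaintiff resides in Harken, which is not Mordale, so this disjunct is met. Satisfied.
  (b) The amount in controversy is $7,600, within the 50,000 dollars ceiling, so this disjunct is met. The carve-out does not apply: the claim does not concern real property. Met.
  (c) Ines Brightmoor resides in Mordale, so this disjunct is met. Satisfied.
  (d) The plaintiff resides in Harken, not Mordale. But the defendant resides in Mordale, and the 'unless' clause therefore excuses the requirement. Satisfied.
  → The court has jurisdiction.
The Provincial Court of Mordale:
  (a) The defendant resides in Mordale, which satisfies one of the alternatives. Satisfied.
  (b) The amount in controversy is $7,600, within the USD 75,000 ceiling. Met.
  (c) No defendant is a corporation; the amount in controversy is 7,600 dollars, below the USD 50,000 floor; the claim does not concern real property — every alternative fails. Not satisfied.
  (d) The plaintiff resides in Harken, which is not Mordale, which satisfies one of the alternatives. Met.
  → No jurisdiction.
Courts with jurisdiction: the Mordale Court of Common Pleas — 1 in total.

1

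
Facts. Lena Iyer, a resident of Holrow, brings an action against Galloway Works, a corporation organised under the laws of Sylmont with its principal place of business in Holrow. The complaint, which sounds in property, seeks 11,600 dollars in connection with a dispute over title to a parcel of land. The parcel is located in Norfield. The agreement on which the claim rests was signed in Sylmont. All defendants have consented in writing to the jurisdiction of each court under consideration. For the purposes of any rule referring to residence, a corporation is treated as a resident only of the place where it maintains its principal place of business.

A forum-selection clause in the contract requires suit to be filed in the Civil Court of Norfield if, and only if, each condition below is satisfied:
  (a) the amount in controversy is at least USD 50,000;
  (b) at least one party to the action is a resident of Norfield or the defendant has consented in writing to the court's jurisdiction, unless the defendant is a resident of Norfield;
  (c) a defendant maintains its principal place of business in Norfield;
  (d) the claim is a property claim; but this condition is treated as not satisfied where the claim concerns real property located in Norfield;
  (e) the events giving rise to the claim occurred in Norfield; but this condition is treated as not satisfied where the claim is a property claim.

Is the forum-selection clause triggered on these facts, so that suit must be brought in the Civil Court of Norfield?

No

The Civil Court of Norfield:
  (a) The amount in controversy is 11,600 dollars, below the $50,000 floor. Fails.
  (b) Every defendant has filed written consent, so this disjunct is met. Met.
  (c) The corporate defendant(s) have their principal place of business in Holrow, not Norfield. Not satisfied.
  (d) The claim is a property claim. However, the property lies in Norfield, which falls within the stated exception and so defeats the condition. Fails.
  (e) The operative events occurred in Norfield. However, the claim is a property claim, which falls within the stated exception and so defeats the condition. Condition not met.
  → Forum clause is not triggered.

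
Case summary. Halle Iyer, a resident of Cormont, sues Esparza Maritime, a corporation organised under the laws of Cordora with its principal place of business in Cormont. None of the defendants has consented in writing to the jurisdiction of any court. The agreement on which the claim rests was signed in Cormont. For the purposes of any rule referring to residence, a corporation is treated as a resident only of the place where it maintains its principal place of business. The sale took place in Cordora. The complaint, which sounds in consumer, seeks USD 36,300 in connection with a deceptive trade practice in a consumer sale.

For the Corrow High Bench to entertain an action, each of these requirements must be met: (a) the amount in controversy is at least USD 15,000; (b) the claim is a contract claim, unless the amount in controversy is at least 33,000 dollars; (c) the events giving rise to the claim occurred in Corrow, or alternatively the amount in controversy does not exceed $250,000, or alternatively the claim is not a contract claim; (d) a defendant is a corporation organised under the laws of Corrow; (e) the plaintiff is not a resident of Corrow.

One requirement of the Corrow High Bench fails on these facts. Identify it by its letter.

The Corrow High Bench:
  (a) The amount in controversy is $36,300, which meets the 15,000 dollars floor. Condition met.
  (b) The claim is a consumer claim, not a contract claim. But the amount in controversy is $36,300, which meets the 33,000 dollars floor, and the 'unless' clause therefore excuses the requirement. Met.
  (c) The amount in controversy is $36,300, within the USD 250,000 ceiling — that alternative is enough. Condition met.
  (d) The corporate defendant(s) are organised in Cordora, not Corrow. Condition not met.
  (e) The plaintiff resides in Cormont, which is not Corrow. Condition met.
Only condition (d) fails.

(d)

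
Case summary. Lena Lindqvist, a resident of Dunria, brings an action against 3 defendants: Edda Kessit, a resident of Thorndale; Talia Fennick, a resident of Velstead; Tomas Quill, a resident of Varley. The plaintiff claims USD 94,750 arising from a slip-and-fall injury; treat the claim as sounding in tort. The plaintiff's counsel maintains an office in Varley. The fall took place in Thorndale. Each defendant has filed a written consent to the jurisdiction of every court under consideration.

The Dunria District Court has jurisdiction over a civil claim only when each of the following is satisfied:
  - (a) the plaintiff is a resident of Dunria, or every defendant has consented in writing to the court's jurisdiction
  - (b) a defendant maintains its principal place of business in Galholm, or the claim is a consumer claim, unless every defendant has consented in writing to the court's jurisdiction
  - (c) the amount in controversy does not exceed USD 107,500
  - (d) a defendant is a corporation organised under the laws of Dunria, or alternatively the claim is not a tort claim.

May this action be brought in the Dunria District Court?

The Dunria District Court:
  (a) The plaintiff resides in Dunria, so one alternative holds. Condition met.
  (b) No defendant is a corporation; the claim is a tort claim, not a consumer claim — every alternative fails. But every defendant has filed written consent, and the 'unless' clause therefore excuses the requirement. Met.
  (c) The amount in controversy is 94,750 dollars, within the USD 107,500 ceiling. Condition met.
  (d) No defendant is a corporation; the claim is a tort claim — none of the alternatives is met. Condition not met.
  → Not every requirement is met — no jurisdiction.

No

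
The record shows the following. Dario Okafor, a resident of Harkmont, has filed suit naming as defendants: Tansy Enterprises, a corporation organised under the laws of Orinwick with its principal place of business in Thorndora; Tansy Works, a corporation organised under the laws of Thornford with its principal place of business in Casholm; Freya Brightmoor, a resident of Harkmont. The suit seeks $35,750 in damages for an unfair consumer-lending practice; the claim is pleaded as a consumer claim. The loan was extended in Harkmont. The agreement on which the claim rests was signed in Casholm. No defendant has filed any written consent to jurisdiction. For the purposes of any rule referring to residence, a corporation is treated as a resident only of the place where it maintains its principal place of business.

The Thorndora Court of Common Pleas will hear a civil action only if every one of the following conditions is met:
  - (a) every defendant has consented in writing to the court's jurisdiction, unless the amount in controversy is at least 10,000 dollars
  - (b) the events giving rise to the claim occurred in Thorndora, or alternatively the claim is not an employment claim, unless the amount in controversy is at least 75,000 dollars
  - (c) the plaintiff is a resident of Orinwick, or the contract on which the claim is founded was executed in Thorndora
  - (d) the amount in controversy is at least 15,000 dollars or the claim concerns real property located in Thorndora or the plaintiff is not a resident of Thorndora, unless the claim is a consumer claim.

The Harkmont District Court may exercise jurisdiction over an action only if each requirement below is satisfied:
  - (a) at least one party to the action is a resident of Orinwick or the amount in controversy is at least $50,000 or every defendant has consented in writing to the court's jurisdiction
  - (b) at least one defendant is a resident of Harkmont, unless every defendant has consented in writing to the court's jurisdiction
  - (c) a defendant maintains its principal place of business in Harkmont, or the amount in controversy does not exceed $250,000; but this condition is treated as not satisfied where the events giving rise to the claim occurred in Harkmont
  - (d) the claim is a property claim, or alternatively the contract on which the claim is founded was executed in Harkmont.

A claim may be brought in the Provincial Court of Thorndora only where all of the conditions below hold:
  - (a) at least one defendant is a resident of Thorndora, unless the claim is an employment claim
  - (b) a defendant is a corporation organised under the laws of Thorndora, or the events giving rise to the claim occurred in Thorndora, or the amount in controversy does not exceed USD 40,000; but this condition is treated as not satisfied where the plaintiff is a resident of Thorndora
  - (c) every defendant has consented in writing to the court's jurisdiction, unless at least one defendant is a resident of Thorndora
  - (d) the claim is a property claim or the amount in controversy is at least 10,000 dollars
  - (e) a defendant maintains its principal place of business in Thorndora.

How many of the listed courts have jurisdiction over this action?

The Thorndora Court of Common Pleas:
  (a) No such written consent has been filed. However, the amount in controversy is $35,750, which meets the USD 10,000 floor, so the 'unless' proviso supplies this condition. Satisfied.
  (b) The claim is a consumer claim, not an employment claim, so this disjunct is met. Satisfied.
  (c) The plaintiff resides in Harkmont, not Orinwick; the contract was executed in Casholm, not Thorndora — every alternative fails. Not met.
  (d) The amount in controversy is $35,750, which meets the 15,000 dollars floor — that alternative is enough. Condition met.
  → Not every requirement is met — no jurisdiction.
The Harkmont District Court:
  (a) No party resides in Orinwick; the amount in controversy is 35,750 dollars, below the 50,000 dollars floor; no such written consent has been filed — no alternative holds. Condition not met.
  (b) Freya Brightmoor resides in Harkmont. Satisfied.
  (c) The amount in controversy is $35,750, within the 250,000 dollars ceiling, so this disjunct is met. However, the operative events occurred in Harkmont, which falls within the stated exception and so defeats the condition. Not met.
  (d) The claim is a consumer claim, not a property claim; the contract was executed in Casholm, not Harkmont — none of the alternatives is met. Condition not met.
  → No jurisdiction.
The Provincial Court of Thorndora:
  (a) Tansy Enterprises resides in Thorndora. Met.
  (b) The amount in controversy is 35,750 dollars, within the 40,000 dollars ceiling, which satisfies one of the alternatives. The exception is not triggered, since the plaintiff resides in Harkmont, not Thorndora. Condition met.
  (c) No such written consent has been filed. But Tansy Enterprises resides in Thorndora, and the 'unless' clause therefore excuses the requirement. Condition met.
  (d) The amount in controversy is 35,750 dollars, which meets the USD 10,000 floor — that alternative is enough. Satisfied.
  (e) Tansy Enterprises has its principal place of business in Thorndora. Met.
  → All conditions met; jurisdiction exists.
Courts with jurisdiction: the Provincial Court of Thorndora — 1 in total.

1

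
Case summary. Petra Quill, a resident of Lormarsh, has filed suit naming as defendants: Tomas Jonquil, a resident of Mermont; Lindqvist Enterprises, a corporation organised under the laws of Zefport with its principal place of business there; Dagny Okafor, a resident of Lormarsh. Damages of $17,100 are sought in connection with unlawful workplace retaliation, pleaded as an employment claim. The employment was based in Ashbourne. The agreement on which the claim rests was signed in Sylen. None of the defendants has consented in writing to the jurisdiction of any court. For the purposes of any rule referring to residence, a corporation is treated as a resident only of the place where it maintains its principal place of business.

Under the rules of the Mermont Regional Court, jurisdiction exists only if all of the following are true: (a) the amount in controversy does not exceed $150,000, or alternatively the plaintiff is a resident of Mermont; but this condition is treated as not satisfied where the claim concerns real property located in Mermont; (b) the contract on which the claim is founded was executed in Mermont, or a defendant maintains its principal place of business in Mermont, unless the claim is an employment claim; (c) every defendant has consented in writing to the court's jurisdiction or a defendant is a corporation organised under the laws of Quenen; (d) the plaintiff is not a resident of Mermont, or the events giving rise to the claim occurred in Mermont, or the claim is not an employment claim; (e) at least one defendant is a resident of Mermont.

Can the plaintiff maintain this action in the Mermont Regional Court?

No

The Mermont Regional Court:
  (a) The amount in controversy is 17,100 dollars, within the $150,000 ceiling — that alternative is enough. And the carve-out is inapplicable — the claim does not concern real property. Condition met.
  (b) The contract was executed in Sylen, not Mermont; the corporate defendant(s) have their principal place of business in Zefport, not Mermont — no alternative holds. But the claim is an employment claim, and the 'unless' clause therefore excuses the requirement. Met.
  (c) No such written consent has been filed; the corporate defendant(s) are organised in Zefport, not Quenen — no alternative holds. Condition not met.
  (d) The plaintiff resides in Lormarsh, which is not Mermont, so one alternative holds. Satisfied.
  (e) Tomas Jonquil resides in Mermont. Met.
  → No jurisdiction.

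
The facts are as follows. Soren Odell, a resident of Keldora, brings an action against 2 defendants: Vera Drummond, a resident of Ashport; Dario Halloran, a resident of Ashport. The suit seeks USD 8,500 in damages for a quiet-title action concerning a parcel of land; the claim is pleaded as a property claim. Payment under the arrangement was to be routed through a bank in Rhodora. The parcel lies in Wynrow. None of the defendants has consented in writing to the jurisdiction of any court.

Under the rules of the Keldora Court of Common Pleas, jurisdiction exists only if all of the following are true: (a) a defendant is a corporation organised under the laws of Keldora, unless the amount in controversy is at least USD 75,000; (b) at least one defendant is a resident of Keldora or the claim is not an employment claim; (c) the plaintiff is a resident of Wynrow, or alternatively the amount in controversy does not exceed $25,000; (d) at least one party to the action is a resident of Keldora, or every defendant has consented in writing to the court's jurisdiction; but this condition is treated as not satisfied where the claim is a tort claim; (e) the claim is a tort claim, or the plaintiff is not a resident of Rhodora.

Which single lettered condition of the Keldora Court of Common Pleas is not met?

The Keldora Court of Common Pleas:
  (a) No defendant is a corporation. Nor does the 'unless' clause help: the amount in controversy is $8,500, below the 75,000 dollars floor. Not satisfied.
  (b) The claim is a property claim, not an employment claim, which satisfies one of the alternatives. Met.
  (c) The amount in controversy is USD 8,500, within the $25,000 ceiling — that alternative is enough. Met.
  (d) Soren Odell resides in Keldora, which satisfies one of the alternatives. The exception is not triggered, since the claim is a property claim, not a tort claim. Met.
  (e) The plaintiff resides in Keldora, which is not Rhodora — that alternative is enough. Satisfied.
Only condition (a) fails.

(a)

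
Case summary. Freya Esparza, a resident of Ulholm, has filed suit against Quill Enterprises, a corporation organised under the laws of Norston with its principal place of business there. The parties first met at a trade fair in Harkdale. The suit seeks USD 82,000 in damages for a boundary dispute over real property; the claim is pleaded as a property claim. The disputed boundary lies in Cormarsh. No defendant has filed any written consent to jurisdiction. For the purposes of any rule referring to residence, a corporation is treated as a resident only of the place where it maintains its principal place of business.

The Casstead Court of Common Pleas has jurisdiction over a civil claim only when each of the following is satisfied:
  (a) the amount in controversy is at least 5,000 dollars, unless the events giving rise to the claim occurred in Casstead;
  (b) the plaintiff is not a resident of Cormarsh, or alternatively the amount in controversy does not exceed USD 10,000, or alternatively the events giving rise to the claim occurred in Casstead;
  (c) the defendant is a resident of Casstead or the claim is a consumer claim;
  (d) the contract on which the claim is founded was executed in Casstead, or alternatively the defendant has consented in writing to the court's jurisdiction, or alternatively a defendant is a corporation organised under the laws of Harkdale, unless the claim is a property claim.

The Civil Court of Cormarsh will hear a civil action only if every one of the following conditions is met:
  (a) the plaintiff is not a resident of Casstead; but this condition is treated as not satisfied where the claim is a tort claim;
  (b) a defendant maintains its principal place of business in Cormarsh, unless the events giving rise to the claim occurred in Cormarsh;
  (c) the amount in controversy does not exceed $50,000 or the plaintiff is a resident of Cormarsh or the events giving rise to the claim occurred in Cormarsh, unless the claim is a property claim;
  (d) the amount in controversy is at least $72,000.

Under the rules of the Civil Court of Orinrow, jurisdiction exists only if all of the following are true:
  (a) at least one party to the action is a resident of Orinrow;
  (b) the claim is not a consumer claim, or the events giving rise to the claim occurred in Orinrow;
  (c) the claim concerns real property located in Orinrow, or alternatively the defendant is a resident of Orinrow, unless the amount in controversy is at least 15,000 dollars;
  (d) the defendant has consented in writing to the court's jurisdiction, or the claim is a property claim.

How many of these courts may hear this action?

The Casstead Court of Common Pleas:
  (a) The amount in controversy is $82,000, which meets the USD 5,000 floor. Condition met.
  (b) The plaintiff resides in Ulholm, which is not Cormarsh, so this disjunct is met. Met.
  (c) The defendant resides in Norston, not Casstead; the claim is a property claim, not a consumer claim — no alternative holds. Not satisfied.
  (d) No contract (and hence no place of execution) is alleged; no such written consent has been filed; the corporate defendant(s) are organised in Norston, not Harkdale — every alternative fails. But the claim is a property claim, and the 'unless' clause therefore excuses the requirement. Met.
  → The court lacks jurisdiction.
The Civil Court of Cormarsh:
  (a) The plaintiff resides in Ulholm, which is not Casstead. The exception is not triggered, since the claim is a property claim, not a tort claim. Condition met.
  (b) The corporate defendant(s) have their principal place of business in Norston, not Cormarsh. However, the operative events occurred in Cormarsh, so the 'unless' proviso supplies this condition. Satisfied.
  (c) The operative events occurred in Cormarsh, which satisfies one of the alternatives. Satisfied.
  (d) The amount in controversy is $82,000, which meets the $72,000 floor. Satisfied.
  → All conditions met; jurisdiction exists.
The Civil Court of Orinrow:
  (a) No party resides in Orinrow. Fails.
  (b) The claim is a property claim, not a consumer claim, so this disjunct is met. Met.
  (c) The property lies in Cormarsh, not Orinrow; the defendant resides in Norston, not Orinrow — none of the alternatives is met. However, the amount in controversy is USD 82,000, which meets the 15,000 dollars floor, so the 'unless' proviso supplies this condition. Met.
  (d) The claim is a property claim, which satisfies one of the alternatives. Condition met.
  → Not every requirement is met — no jurisdiction.
Courts with jurisdiction: the Civil Court of Cormarsh — 1 in total.

1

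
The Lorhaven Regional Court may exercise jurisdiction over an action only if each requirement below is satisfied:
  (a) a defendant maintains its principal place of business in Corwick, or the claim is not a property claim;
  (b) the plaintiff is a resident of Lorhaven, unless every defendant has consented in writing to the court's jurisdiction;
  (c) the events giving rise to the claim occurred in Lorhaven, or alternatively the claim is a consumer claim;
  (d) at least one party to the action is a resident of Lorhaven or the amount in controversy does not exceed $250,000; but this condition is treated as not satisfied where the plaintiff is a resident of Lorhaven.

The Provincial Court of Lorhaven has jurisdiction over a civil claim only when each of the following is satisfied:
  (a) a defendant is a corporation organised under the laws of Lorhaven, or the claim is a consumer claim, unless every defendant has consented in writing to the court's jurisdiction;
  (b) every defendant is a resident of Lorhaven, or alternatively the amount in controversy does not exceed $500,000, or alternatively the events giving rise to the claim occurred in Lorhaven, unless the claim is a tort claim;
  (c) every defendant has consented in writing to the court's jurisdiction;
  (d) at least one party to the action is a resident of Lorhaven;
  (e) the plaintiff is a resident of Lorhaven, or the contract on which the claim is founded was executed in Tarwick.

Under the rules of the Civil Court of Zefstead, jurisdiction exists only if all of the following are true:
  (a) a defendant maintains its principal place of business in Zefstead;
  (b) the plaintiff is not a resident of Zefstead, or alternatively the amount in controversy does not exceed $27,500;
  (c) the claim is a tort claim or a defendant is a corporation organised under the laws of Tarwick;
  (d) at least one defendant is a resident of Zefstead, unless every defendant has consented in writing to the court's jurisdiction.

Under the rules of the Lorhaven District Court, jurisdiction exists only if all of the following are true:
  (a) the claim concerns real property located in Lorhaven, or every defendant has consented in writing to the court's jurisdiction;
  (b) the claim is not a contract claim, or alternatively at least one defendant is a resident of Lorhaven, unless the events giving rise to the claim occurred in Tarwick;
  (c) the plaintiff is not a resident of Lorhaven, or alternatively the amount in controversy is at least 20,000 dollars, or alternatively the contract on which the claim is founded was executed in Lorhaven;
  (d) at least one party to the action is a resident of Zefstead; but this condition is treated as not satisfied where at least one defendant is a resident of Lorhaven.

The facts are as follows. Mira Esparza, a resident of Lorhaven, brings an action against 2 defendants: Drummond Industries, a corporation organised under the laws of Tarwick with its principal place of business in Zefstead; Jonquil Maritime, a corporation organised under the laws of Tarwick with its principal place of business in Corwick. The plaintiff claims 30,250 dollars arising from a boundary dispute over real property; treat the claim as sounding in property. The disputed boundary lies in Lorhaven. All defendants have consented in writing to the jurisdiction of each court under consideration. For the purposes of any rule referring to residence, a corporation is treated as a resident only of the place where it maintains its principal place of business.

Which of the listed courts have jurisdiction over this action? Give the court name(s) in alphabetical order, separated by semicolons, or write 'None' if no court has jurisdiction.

The Lorhaven Regional Court:
  (a) Jonquil Maritime has its principal place of business in Corwick, which satisfies one of the alternatives. Satisfied.
  (b) The plaintiff resides in Lorhaven. Met.
  (c) The operative events occurred in Lorhaven, so one alternative holds. Satisfied.
  (d) Mira Esparza resides in Lorhaven, so one alternative holds. But the plaintiff resides in Lorhaven, triggering the carve-out and defeating this condition. Fails.
  → At least one condition fails; no jurisdiction.
The Provincial Court of Lorhaven:
  (a) The corporate defendant(s) are organised in Tarwick, not Lorhaven; the claim is a property claim, not a consumer claim — no alternative holds. The proviso rescues it, though: every defendant has filed written consent. Met.
  (b) The amount in controversy is USD 30,250, within the 500,000 dollars ceiling, which satisfies one of the alternatives. Satisfied.
  (c) Every defendant has filed written consent. Satisfied.
  (d) Mira Esparza resides in Lorhaven. Met.
  (e) The plaintiff resides in Lorhaven, so one alternative holds. Satisfied.
  → Jurisdiction lies.
The Civil Court of Zefstead:
  (a) Drummond Industries has its principal place of business in Zefstead. Condition met.
  (b) The plaintiff resides in Lorhaven, which is not Zefstead, so this disjunct is met. Satisfied.
  (c) Drummond Industries is organised under the laws of Tarwick — that alternative is enough. Condition met.
  (d) Drummond Industries resides in Zefstead. Met.
  → Jurisdiction lies.
The Lorhaven District Court:
  (a) The property lies in Lorhaven — that alternative is enough. Met.
  (b) The claim is a property claim, not a contract claim — that alternative is enough. Satisfied.
  (c) The amount in controversy is 30,250 dollars, which meets the 20,000 dollars floor, which satisfies one of the alternatives. Condition met.
  (d) Drummond Industries resides in Zefstead. The exception is not triggered, since no defendant resides in Lorhaven (they reside in Zefstead, Corwick). Met.
  → All conditions met; jurisdiction exists.

the Civil Court of Zefstead; the Lorhaven District Court; the Provincial Court of Lorhaven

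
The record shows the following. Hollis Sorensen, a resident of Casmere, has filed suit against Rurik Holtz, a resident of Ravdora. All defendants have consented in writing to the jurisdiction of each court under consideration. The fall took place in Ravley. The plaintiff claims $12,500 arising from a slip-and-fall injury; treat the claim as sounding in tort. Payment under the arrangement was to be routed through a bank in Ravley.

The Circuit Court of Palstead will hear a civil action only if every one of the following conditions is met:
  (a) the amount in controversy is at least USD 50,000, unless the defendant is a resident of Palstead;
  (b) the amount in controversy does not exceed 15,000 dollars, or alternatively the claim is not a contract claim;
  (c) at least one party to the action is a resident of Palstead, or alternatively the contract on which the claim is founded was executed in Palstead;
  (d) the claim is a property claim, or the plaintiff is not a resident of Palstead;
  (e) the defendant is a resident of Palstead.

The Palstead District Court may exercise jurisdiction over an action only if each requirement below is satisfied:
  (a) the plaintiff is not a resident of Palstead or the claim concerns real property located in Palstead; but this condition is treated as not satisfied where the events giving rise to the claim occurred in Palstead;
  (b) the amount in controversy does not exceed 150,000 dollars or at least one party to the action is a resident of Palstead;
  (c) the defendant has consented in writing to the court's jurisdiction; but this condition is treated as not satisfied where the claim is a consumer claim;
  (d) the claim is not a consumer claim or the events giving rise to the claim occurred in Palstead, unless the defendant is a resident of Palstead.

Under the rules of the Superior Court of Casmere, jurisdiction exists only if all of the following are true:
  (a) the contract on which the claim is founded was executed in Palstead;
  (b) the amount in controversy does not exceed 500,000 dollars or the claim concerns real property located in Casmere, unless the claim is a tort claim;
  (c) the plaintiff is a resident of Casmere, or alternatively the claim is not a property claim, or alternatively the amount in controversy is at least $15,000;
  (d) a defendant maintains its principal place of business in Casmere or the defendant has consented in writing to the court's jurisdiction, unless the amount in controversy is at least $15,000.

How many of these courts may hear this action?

1

The Circuit Court of Palstead:
  (a) The amount in controversy is $12,500, below the $50,000 floor. Nor does the 'unless' clause help: the defendant resides in Ravdora, not Palstead. Not satisfied.
  (b) The amount in controversy is $12,500, within the USD 15,000 ceiling, so this disjunct is met. Met.
  (c) No party resides in Palstead; no contract (and hence no place of execution) is alleged — every alternative fails. Fails.
  (d) The plaintiff resides in Casmere, which is not Palstead — that alternative is enough. Met.
  (e) The defendant resides in Ravdora, not Palstead. Fails.
  → Not every requirement is met — no jurisdiction.
The Palstead District Court:
  (a) The plaintiff resides in Casmere, which is not Palstead, so this disjunct is met. And the carve-out is inapplicable — the operative events occurred in Ravley, not Palstead. Satisfied.
  (b) The amount in controversy is USD 12,500, within the 150,000 dollars ceiling, so one alternative holds. Satisfied.
  (c) Every defendant has filed written consent. The carve-out does not apply: the claim is a tort claim, not a consumer claim. Satisfied.
  (d) The claim is a tort claim, not a consumer claim, which satisfies one of the alternatives. Satisfied.
  → Jurisdiction lies.
The Superior Court of Casmere:
  (a) No contract (and hence no place of execution) is alleged. Not satisfied.
  (b) The amount in controversy is $12,500, within the USD 500,000 ceiling, which satisfies one of the alternatives. Met.
  (c) The plaintiff resides in Casmere, which satisfies one of the alternatives. Met.
  (d) Every defendant has filed written consent — that alternative is enough. Condition met.
  → At least one condition fails; no jurisdiction.
Courts with jurisdiction: the Palstead District Court — 1 in total.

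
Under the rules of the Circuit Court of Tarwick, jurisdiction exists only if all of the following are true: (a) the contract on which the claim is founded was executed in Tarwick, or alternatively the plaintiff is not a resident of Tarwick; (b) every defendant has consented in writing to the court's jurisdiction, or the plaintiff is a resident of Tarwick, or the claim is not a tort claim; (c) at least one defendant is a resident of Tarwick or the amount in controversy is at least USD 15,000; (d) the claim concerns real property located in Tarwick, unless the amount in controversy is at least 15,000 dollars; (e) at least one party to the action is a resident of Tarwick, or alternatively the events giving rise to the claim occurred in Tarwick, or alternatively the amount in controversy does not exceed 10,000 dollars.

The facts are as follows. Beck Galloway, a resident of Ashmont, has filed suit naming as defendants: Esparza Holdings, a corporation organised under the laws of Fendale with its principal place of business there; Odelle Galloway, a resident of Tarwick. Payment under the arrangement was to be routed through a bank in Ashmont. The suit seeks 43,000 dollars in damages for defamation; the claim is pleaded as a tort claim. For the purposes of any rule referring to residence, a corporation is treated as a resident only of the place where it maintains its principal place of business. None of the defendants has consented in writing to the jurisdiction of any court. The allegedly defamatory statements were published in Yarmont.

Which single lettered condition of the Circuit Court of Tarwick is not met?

The Circuit Court of Tarwick:
  (a) The plaintiff resides in Ashmont, which is not Tarwick, so this disjunct is met. Condition met.
  (b) No such written consent has been filed; the plaintiff resides in Ashmont, not Tarwick; the claim is a tort claim — no alternative holds. Not met.
  (c) Odelle Galloway resides in Tarwick — that alternative is enough. Satisfied.
  (d) The claim does not concern real property. But the amount in controversy is $43,000, which meets the USD 15,000 floor, and the 'unless' clause therefore excuses the requirement. Condition met.
  (e) Odelle Galloway resides in Tarwick, so this disjunct is met. Condition met.
Only condition (b) fails.

(b)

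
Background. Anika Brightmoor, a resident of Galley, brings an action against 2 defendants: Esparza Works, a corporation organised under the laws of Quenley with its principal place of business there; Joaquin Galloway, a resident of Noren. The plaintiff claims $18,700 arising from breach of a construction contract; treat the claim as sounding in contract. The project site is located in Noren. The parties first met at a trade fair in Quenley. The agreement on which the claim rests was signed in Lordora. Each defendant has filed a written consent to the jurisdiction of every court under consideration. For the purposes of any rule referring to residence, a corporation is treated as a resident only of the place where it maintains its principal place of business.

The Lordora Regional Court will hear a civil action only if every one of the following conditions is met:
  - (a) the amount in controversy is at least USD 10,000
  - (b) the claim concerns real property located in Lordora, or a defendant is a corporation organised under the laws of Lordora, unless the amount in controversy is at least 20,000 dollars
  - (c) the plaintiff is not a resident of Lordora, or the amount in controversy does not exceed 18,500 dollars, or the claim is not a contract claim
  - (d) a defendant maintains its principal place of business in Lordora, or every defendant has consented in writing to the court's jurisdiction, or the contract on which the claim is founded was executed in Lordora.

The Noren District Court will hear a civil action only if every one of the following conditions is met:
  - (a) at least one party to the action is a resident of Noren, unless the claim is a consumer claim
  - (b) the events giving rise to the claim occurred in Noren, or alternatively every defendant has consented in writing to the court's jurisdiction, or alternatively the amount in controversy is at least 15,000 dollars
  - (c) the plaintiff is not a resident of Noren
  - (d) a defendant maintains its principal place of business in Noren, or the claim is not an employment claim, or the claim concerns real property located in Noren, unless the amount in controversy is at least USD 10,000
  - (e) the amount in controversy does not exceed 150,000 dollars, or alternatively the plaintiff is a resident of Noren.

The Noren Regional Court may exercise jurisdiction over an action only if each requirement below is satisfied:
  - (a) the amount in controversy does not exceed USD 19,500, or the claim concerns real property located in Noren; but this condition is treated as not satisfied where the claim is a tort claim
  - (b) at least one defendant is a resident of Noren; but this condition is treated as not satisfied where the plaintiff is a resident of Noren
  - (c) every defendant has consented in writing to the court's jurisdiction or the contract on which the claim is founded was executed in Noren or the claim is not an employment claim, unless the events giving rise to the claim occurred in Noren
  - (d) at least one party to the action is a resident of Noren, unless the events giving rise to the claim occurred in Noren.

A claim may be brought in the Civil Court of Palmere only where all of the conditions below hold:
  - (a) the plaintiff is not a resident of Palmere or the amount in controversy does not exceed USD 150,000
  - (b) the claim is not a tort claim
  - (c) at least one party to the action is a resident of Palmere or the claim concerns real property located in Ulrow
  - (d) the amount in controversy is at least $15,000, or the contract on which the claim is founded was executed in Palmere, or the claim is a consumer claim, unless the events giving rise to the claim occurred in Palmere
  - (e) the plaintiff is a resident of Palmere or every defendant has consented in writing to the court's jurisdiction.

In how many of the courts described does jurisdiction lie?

The Lordora Regional Court:
  (a) The amount in controversy is $18,700, which meets the USD 10,000 floor. Met.
  (b) The claim does not concern real property; the corporate defendant(s) are organised in Quenley, not Lordora — every alternative fails. The proviso offers no rescue either, since the amount in controversy is USD 18,700, below the $20,000 floor. Fails.
  (c) The plaintiff resides in Galley, which is not Lordora, so this disjunct is met. Satisfied.
  (d) Every defendant has filed written consent, which satisfies one of the alternatives. Met.
  → No jurisdiction.
The Noren District Court:
  (a) Joaquin Galloway resides in Noren. Satisfied.
  (b) The operative events occurred in Noren — that alternative is enough. Met.
  (c) The plaintiff resides in Galley, which is not Noren. Met.
  (d) The claim is a contract claim, not an employment claim, which satisfies one of the alternatives. Satisfied.
  (e) The amount in controversy is USD 18,700, within the USD 150,000 ceiling, so one alternative holds. Satisfied.
  → Jurisdiction lies.
The Noren Regional Court:
  (a) The amount in controversy is USD 18,700, within the $19,500 ceiling, so this disjunct is met. The exception is not triggered, since the claim is a contract claim, not a tort claim. Satisfied.
  (b) Joaquin Galloway resides in Noren. And the carve-out is inapplicable — the plaintiff resides in Galley, not Noren. Condition met.
  (c) Every defendant has filed written consent — that alternative is enough. Met.
  (d) Joaquin Galloway resides in Noren. Condition met.
  → Jurisdiction lies.
The Civil Court of Palmere:
  (a) The plaintiff resides in Galley, which is not Palmere, so this disjunct is met. Met.
  (b) The claim is a contract claim, not a tort claim. Met.
  (c) No party resides in Palmere; the claim does not concern real property — no alternative holds. Not met.
  (d) The amount in controversy is $18,700, which meets the USD 15,000 floor, so this disjunct is met. Condition met.
  (e) Every defendant has filed written consent, which satisfies one of the alternatives. Condition met.
  → The court lacks jurisdiction.
Courts with jurisdiction: the Noren District Court, the Noren Regional Court — 2 in total.

2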